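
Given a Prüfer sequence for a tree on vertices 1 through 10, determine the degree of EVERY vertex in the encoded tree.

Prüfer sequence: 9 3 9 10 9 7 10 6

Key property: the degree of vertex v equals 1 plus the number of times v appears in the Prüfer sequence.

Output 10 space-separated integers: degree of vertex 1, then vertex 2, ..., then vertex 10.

p_1 = 9: count[9] becomes 1
p_2 = 3: count[3] becomes 1
p_3 = 9: count[9] becomes 2
p_4 = 10: count[10] becomes 1
p_5 = 9: count[9] becomes 3
p_6 = 7: count[7] becomes 1
p_7 = 10: count[10] becomes 2
p_8 = 6: count[6] becomes 1
Degrees (1 + count): deg[1]=1+0=1, deg[2]=1+0=1, deg[3]=1+1=2, deg[4]=1+0=1, deg[5]=1+0=1, deg[6]=1+1=2, deg[7]=1+1=2, deg[8]=1+0=1, deg[9]=1+3=4, deg[10]=1+2=3

Answer: 1 1 2 1 1 2 2 1 4 3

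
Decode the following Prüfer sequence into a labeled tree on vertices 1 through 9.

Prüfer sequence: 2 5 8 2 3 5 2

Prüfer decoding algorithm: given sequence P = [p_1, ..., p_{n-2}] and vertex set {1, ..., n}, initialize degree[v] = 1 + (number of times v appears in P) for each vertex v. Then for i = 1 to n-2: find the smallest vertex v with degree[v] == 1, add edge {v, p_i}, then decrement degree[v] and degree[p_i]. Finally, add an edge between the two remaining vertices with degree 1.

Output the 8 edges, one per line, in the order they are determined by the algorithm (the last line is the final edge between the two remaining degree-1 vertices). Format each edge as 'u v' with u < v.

Initial degrees: {1:1, 2:4, 3:2, 4:1, 5:3, 6:1, 7:1, 8:2, 9:1}
Step 1: smallest deg-1 vertex = 1, p_1 = 2. Add edge {1,2}. Now deg[1]=0, deg[2]=3.
Step 2: smallest deg-1 vertex = 4, p_2 = 5. Add edge {4,5}. Now deg[4]=0, deg[5]=2.
Step 3: smallest deg-1 vertex = 6, p_3 = 8. Add edge {6,8}. Now deg[6]=0, deg[8]=1.
Step 4: smallest deg-1 vertex = 7, p_4 = 2. Add edge {2,7}. Now deg[7]=0, deg[2]=2.
Step 5: smallest deg-1 vertex = 8, p_5 = 3. Add edge {3,8}. Now deg[8]=0, deg[3]=1.
Step 6: smallest deg-1 vertex = 3, p_6 = 5. Add edge {3,5}. Now deg[3]=0, deg[5]=1.
Step 7: smallest deg-1 vertex = 5, p_7 = 2. Add edge {2,5}. Now deg[5]=0, deg[2]=1.
Final: two remaining deg-1 vertices are 2, 9. Add edge {2,9}.

Answer: 1 2
4 5
6 8
2 7
3 8
3 5
2 5
2 9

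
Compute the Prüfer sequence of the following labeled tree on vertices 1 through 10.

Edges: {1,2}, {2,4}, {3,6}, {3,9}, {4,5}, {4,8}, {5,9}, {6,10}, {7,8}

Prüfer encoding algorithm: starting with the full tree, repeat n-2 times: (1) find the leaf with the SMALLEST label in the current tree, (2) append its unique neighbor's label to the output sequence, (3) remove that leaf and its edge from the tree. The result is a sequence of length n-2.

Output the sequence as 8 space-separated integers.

Step 1: leaves = {1,7,10}. Remove smallest leaf 1, emit neighbor 2.
Step 2: leaves = {2,7,10}. Remove smallest leaf 2, emit neighbor 4.
Step 3: leaves = {7,10}. Remove smallest leaf 7, emit neighbor 8.
Step 4: leaves = {8,10}. Remove smallest leaf 8, emit neighbor 4.
Step 5: leaves = {4,10}. Remove smallest leaf 4, emit neighbor 5.
Step 6: leaves = {5,10}. Remove smallest leaf 5, emit neighbor 9.
Step 7: leaves = {9,10}. Remove smallest leaf 9, emit neighbor 3.
Step 8: leaves = {3,10}. Remove smallest leaf 3, emit neighbor 6.
Done: 2 vertices remain (6, 10). Sequence = [2 4 8 4 5 9 3 6]

Answer: 2 4 8 4 5 9 3 6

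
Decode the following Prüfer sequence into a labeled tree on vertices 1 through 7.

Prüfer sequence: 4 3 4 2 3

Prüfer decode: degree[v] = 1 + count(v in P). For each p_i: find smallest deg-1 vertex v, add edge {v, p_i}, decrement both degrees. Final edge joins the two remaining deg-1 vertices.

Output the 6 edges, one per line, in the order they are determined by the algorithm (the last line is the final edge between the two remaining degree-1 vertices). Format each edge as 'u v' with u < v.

Answer: 1 4
3 5
4 6
2 4
2 3
3 7

Derivation:
Initial degrees: {1:1, 2:2, 3:3, 4:3, 5:1, 6:1, 7:1}
Step 1: smallest deg-1 vertex = 1, p_1 = 4. Add edge {1,4}. Now deg[1]=0, deg[4]=2.
Step 2: smallest deg-1 vertex = 5, p_2 = 3. Add edge {3,5}. Now deg[5]=0, deg[3]=2.
Step 3: smallest deg-1 vertex = 6, p_3 = 4. Add edge {4,6}. Now deg[6]=0, deg[4]=1.
Step 4: smallest deg-1 vertex = 4, p_4 = 2. Add edge {2,4}. Now deg[4]=0, deg[2]=1.
Step 5: smallest deg-1 vertex = 2, p_5 = 3. Add edge {2,3}. Now deg[2]=0, deg[3]=1.
Final: two remaining deg-1 vertices are 3, 7. Add edge {3,7}.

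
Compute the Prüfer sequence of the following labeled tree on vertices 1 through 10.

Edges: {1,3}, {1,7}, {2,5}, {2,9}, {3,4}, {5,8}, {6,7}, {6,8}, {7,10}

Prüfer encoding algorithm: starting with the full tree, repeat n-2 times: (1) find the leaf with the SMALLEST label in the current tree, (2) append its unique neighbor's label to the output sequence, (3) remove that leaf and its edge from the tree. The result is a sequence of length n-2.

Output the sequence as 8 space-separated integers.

Step 1: leaves = {4,9,10}. Remove smallest leaf 4, emit neighbor 3.
Step 2: leaves = {3,9,10}. Remove smallest leaf 3, emit neighbor 1.
Step 3: leaves = {1,9,10}. Remove smallest leaf 1, emit neighbor 7.
Step 4: leaves = {9,10}. Remove smallest leaf 9, emit neighbor 2.
Step 5: leaves = {2,10}. Remove smallest leaf 2, emit neighbor 5.
Step 6: leaves = {5,10}. Remove smallest leaf 5, emit neighbor 8.
Step 7: leaves = {8,10}. Remove smallest leaf 8, emit neighbor 6.
Step 8: leaves = {6,10}. Remove smallest leaf 6, emit neighbor 7.
Done: 2 vertices remain (7, 10). Sequence = [3 1 7 2 5 8 6 7]

Answer: 3 1 7 2 5 8 6 7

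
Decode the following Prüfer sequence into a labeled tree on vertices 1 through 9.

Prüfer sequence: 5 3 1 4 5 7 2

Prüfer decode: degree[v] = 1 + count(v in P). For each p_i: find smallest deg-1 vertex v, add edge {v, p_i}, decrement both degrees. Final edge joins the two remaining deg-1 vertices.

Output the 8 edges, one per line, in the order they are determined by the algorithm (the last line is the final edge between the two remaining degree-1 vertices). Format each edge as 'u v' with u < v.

Initial degrees: {1:2, 2:2, 3:2, 4:2, 5:3, 6:1, 7:2, 8:1, 9:1}
Step 1: smallest deg-1 vertex = 6, p_1 = 5. Add edge {5,6}. Now deg[6]=0, deg[5]=2.
Step 2: smallest deg-1 vertex = 8, p_2 = 3. Add edge {3,8}. Now deg[8]=0, deg[3]=1.
Step 3: smallest deg-1 vertex = 3, p_3 = 1. Add edge {1,3}. Now deg[3]=0, deg[1]=1.
Step 4: smallest deg-1 vertex = 1, p_4 = 4. Add edge {1,4}. Now deg[1]=0, deg[4]=1.
Step 5: smallest deg-1 vertex = 4, p_5 = 5. Add edge {4,5}. Now deg[4]=0, deg[5]=1.
Step 6: smallest deg-1 vertex = 5, p_6 = 7. Add edge {5,7}. Now deg[5]=0, deg[7]=1.
Step 7: smallest deg-1 vertex = 7, p_7 = 2. Add edge {2,7}. Now deg[7]=0, deg[2]=1.
Final: two remaining deg-1 vertices are 2, 9. Add edge {2,9}.

Answer: 5 6
3 8
1 3
1 4
4 5
5 7
2 7
2 9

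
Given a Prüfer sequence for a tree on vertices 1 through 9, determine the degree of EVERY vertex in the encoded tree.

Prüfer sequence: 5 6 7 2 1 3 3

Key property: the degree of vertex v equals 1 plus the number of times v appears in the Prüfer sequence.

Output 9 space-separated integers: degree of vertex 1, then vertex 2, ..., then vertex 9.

p_1 = 5: count[5] becomes 1
p_2 = 6: count[6] becomes 1
p_3 = 7: count[7] becomes 1
p_4 = 2: count[2] becomes 1
p_5 = 1: count[1] becomes 1
p_6 = 3: count[3] becomes 1
p_7 = 3: count[3] becomes 2
Degrees (1 + count): deg[1]=1+1=2, deg[2]=1+1=2, deg[3]=1+2=3, deg[4]=1+0=1, deg[5]=1+1=2, deg[6]=1+1=2, deg[7]=1+1=2, deg[8]=1+0=1, deg[9]=1+0=1

Answer: 2 2 3 1 2 2 2 1 1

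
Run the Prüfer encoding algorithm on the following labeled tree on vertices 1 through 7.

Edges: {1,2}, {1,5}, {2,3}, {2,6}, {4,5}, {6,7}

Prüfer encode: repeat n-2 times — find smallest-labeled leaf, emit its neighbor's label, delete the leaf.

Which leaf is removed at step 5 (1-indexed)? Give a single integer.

Answer: 2

Derivation:
Step 1: current leaves = {3,4,7}. Remove leaf 3 (neighbor: 2).
Step 2: current leaves = {4,7}. Remove leaf 4 (neighbor: 5).
Step 3: current leaves = {5,7}. Remove leaf 5 (neighbor: 1).
Step 4: current leaves = {1,7}. Remove leaf 1 (neighbor: 2).
Step 5: current leaves = {2,7}. Remove leaf 2 (neighbor: 6).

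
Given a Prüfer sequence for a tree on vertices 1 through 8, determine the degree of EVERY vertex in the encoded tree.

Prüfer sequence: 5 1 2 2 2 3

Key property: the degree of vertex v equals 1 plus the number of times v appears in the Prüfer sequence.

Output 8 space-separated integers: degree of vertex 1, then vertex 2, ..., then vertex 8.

p_1 = 5: count[5] becomes 1
p_2 = 1: count[1] becomes 1
p_3 = 2: count[2] becomes 1
p_4 = 2: count[2] becomes 2
p_5 = 2: count[2] becomes 3
p_6 = 3: count[3] becomes 1
Degrees (1 + count): deg[1]=1+1=2, deg[2]=1+3=4, deg[3]=1+1=2, deg[4]=1+0=1, deg[5]=1+1=2, deg[6]=1+0=1, deg[7]=1+0=1, deg[8]=1+0=1

Answer: 2 4 2 1 2 1 1 1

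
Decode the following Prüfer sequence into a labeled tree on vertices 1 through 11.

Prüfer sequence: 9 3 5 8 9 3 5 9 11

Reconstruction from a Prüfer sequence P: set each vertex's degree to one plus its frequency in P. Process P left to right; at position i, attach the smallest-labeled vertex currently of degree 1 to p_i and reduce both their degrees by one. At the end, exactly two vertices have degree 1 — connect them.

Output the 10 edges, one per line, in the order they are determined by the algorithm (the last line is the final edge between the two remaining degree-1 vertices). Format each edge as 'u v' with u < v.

Initial degrees: {1:1, 2:1, 3:3, 4:1, 5:3, 6:1, 7:1, 8:2, 9:4, 10:1, 11:2}
Step 1: smallest deg-1 vertex = 1, p_1 = 9. Add edge {1,9}. Now deg[1]=0, deg[9]=3.
Step 2: smallest deg-1 vertex = 2, p_2 = 3. Add edge {2,3}. Now deg[2]=0, deg[3]=2.
Step 3: smallest deg-1 vertex = 4, p_3 = 5. Add edge {4,5}. Now deg[4]=0, deg[5]=2.
Step 4: smallest deg-1 vertex = 6, p_4 = 8. Add edge {6,8}. Now deg[6]=0, deg[8]=1.
Step 5: smallest deg-1 vertex = 7, p_5 = 9. Add edge {7,9}. Now deg[7]=0, deg[9]=2.
Step 6: smallest deg-1 vertex = 8, p_6 = 3. Add edge {3,8}. Now deg[8]=0, deg[3]=1.
Step 7: smallest deg-1 vertex = 3, p_7 = 5. Add edge {3,5}. Now deg[3]=0, deg[5]=1.
Step 8: smallest deg-1 vertex = 5, p_8 = 9. Add edge {5,9}. Now deg[5]=0, deg[9]=1.
Step 9: smallest deg-1 vertex = 9, p_9 = 11. Add edge {9,11}. Now deg[9]=0, deg[11]=1.
Final: two remaining deg-1 vertices are 10, 11. Add edge {10,11}.

Answer: 1 9
2 3
4 5
6 8
7 9
3 8
3 5
5 9
9 11
10 11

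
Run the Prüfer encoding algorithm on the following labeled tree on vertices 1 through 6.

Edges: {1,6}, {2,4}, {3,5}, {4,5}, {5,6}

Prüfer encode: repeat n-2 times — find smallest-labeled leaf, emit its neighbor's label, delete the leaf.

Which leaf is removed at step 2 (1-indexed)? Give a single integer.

Step 1: current leaves = {1,2,3}. Remove leaf 1 (neighbor: 6).
Step 2: current leaves = {2,3,6}. Remove leaf 2 (neighbor: 4).

Answer: 2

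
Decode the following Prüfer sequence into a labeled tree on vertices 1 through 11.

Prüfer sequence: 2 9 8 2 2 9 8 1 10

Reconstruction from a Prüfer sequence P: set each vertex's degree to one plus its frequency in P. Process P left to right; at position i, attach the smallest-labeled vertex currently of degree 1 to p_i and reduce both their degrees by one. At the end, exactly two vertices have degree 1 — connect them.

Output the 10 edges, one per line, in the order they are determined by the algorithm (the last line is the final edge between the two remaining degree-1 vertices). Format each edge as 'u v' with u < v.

Answer: 2 3
4 9
5 8
2 6
2 7
2 9
8 9
1 8
1 10
10 11

Derivation:
Initial degrees: {1:2, 2:4, 3:1, 4:1, 5:1, 6:1, 7:1, 8:3, 9:3, 10:2, 11:1}
Step 1: smallest deg-1 vertex = 3, p_1 = 2. Add edge {2,3}. Now deg[3]=0, deg[2]=3.
Step 2: smallest deg-1 vertex = 4, p_2 = 9. Add edge {4,9}. Now deg[4]=0, deg[9]=2.
Step 3: smallest deg-1 vertex = 5, p_3 = 8. Add edge {5,8}. Now deg[5]=0, deg[8]=2.
Step 4: smallest deg-1 vertex = 6, p_4 = 2. Add edge {2,6}. Now deg[6]=0, deg[2]=2.
Step 5: smallest deg-1 vertex = 7, p_5 = 2. Add edge {2,7}. Now deg[7]=0, deg[2]=1.
Step 6: smallest deg-1 vertex = 2, p_6 = 9. Add edge {2,9}. Now deg[2]=0, deg[9]=1.
Step 7: smallest deg-1 vertex = 9, p_7 = 8. Add edge {8,9}. Now deg[9]=0, deg[8]=1.
Step 8: smallest deg-1 vertex = 8, p_8 = 1. Add edge {1,8}. Now deg[8]=0, deg[1]=1.
Step 9: smallest deg-1 vertex = 1, p_9 = 10. Add edge {1,10}. Now deg[1]=0, deg[10]=1.
Final: two remaining deg-1 vertices are 10, 11. Add edge {10,11}.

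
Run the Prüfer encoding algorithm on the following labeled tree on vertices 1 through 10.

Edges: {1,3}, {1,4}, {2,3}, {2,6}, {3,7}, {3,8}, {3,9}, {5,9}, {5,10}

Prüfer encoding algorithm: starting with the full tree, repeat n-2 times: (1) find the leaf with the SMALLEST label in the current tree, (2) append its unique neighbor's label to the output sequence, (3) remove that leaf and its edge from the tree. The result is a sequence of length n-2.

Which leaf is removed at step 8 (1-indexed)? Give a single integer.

Answer: 9

Derivation:
Step 1: current leaves = {4,6,7,8,10}. Remove leaf 4 (neighbor: 1).
Step 2: current leaves = {1,6,7,8,10}. Remove leaf 1 (neighbor: 3).
Step 3: current leaves = {6,7,8,10}. Remove leaf 6 (neighbor: 2).
Step 4: current leaves = {2,7,8,10}. Remove leaf 2 (neighbor: 3).
Step 5: current leaves = {7,8,10}. Remove leaf 7 (neighbor: 3).
Step 6: current leaves = {8,10}. Remove leaf 8 (neighbor: 3).
Step 7: current leaves = {3,10}. Remove leaf 3 (neighbor: 9).
Step 8: current leaves = {9,10}. Remove leaf 9 (neighbor: 5).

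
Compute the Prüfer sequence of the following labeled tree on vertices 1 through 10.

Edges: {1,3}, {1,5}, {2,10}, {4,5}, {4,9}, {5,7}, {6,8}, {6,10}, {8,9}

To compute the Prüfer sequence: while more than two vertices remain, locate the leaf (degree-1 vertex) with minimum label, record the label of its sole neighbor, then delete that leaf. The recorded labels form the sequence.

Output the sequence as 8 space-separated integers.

Step 1: leaves = {2,3,7}. Remove smallest leaf 2, emit neighbor 10.
Step 2: leaves = {3,7,10}. Remove smallest leaf 3, emit neighbor 1.
Step 3: leaves = {1,7,10}. Remove smallest leaf 1, emit neighbor 5.
Step 4: leaves = {7,10}. Remove smallest leaf 7, emit neighbor 5.
Step 5: leaves = {5,10}. Remove smallest leaf 5, emit neighbor 4.
Step 6: leaves = {4,10}. Remove smallest leaf 4, emit neighbor 9.
Step 7: leaves = {9,10}. Remove smallest leaf 9, emit neighbor 8.
Step 8: leaves = {8,10}. Remove smallest leaf 8, emit neighbor 6.
Done: 2 vertices remain (6, 10). Sequence = [10 1 5 5 4 9 8 6]

Answer: 10 1 5 5 4 9 8 6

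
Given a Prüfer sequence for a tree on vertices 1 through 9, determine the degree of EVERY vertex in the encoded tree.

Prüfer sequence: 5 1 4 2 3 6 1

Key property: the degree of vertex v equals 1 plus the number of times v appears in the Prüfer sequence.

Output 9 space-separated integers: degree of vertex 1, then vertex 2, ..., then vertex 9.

Answer: 3 2 2 2 2 2 1 1 1

Derivation:
p_1 = 5: count[5] becomes 1
p_2 = 1: count[1] becomes 1
p_3 = 4: count[4] becomes 1
p_4 = 2: count[2] becomes 1
p_5 = 3: count[3] becomes 1
p_6 = 6: count[6] becomes 1
p_7 = 1: count[1] becomes 2
Degrees (1 + count): deg[1]=1+2=3, deg[2]=1+1=2, deg[3]=1+1=2, deg[4]=1+1=2, deg[5]=1+1=2, deg[6]=1+1=2, deg[7]=1+0=1, deg[8]=1+0=1, deg[9]=1+0=1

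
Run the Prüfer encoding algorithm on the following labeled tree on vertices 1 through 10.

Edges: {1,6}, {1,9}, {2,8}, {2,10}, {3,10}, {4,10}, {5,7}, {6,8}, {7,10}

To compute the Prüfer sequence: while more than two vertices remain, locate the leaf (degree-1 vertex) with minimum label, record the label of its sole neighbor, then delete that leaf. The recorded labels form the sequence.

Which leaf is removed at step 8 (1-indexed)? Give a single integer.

Step 1: current leaves = {3,4,5,9}. Remove leaf 3 (neighbor: 10).
Step 2: current leaves = {4,5,9}. Remove leaf 4 (neighbor: 10).
Step 3: current leaves = {5,9}. Remove leaf 5 (neighbor: 7).
Step 4: current leaves = {7,9}. Remove leaf 7 (neighbor: 10).
Step 5: current leaves = {9,10}. Remove leaf 9 (neighbor: 1).
Step 6: current leaves = {1,10}. Remove leaf 1 (neighbor: 6).
Step 7: current leaves = {6,10}. Remove leaf 6 (neighbor: 8).
Step 8: current leaves = {8,10}. Remove leaf 8 (neighbor: 2).

Answer: 8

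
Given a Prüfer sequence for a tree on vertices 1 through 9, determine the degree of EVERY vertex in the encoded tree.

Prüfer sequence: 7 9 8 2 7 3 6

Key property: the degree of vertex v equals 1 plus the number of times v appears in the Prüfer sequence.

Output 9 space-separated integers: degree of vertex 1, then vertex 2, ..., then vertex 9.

Answer: 1 2 2 1 1 2 3 2 2

Derivation:
p_1 = 7: count[7] becomes 1
p_2 = 9: count[9] becomes 1
p_3 = 8: count[8] becomes 1
p_4 = 2: count[2] becomes 1
p_5 = 7: count[7] becomes 2
p_6 = 3: count[3] becomes 1
p_7 = 6: count[6] becomes 1
Degrees (1 + count): deg[1]=1+0=1, deg[2]=1+1=2, deg[3]=1+1=2, deg[4]=1+0=1, deg[5]=1+0=1, deg[6]=1+1=2, deg[7]=1+2=3, deg[8]=1+1=2, deg[9]=1+1=2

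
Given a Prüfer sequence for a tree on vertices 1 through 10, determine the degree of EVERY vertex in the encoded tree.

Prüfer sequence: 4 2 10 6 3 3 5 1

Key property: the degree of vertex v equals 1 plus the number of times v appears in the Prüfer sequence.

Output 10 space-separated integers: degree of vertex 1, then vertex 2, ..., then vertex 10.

p_1 = 4: count[4] becomes 1
p_2 = 2: count[2] becomes 1
p_3 = 10: count[10] becomes 1
p_4 = 6: count[6] becomes 1
p_5 = 3: count[3] becomes 1
p_6 = 3: count[3] becomes 2
p_7 = 5: count[5] becomes 1
p_8 = 1: count[1] becomes 1
Degrees (1 + count): deg[1]=1+1=2, deg[2]=1+1=2, deg[3]=1+2=3, deg[4]=1+1=2, deg[5]=1+1=2, deg[6]=1+1=2, deg[7]=1+0=1, deg[8]=1+0=1, deg[9]=1+0=1, deg[10]=1+1=2

Answer: 2 2 3 2 2 2 1 1 1 2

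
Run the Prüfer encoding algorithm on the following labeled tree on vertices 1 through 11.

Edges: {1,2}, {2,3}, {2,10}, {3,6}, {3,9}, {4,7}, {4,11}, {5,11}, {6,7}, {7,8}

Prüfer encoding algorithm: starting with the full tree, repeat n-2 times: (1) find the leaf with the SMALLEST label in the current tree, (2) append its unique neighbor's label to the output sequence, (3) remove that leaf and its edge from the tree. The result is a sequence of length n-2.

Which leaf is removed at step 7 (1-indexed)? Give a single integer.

Answer: 3

Derivation:
Step 1: current leaves = {1,5,8,9,10}. Remove leaf 1 (neighbor: 2).
Step 2: current leaves = {5,8,9,10}. Remove leaf 5 (neighbor: 11).
Step 3: current leaves = {8,9,10,11}. Remove leaf 8 (neighbor: 7).
Step 4: current leaves = {9,10,11}. Remove leaf 9 (neighbor: 3).
Step 5: current leaves = {10,11}. Remove leaf 10 (neighbor: 2).
Step 6: current leaves = {2,11}. Remove leaf 2 (neighbor: 3).
Step 7: current leaves = {3,11}. Remove leaf 3 (neighbor: 6).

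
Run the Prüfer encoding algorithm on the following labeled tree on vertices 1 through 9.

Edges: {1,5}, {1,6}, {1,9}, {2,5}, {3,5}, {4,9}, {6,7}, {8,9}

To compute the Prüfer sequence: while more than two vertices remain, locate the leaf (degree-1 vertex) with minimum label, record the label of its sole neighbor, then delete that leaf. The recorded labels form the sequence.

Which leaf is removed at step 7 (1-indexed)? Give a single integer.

Answer: 1

Derivation:
Step 1: current leaves = {2,3,4,7,8}. Remove leaf 2 (neighbor: 5).
Step 2: current leaves = {3,4,7,8}. Remove leaf 3 (neighbor: 5).
Step 3: current leaves = {4,5,7,8}. Remove leaf 4 (neighbor: 9).
Step 4: current leaves = {5,7,8}. Remove leaf 5 (neighbor: 1).
Step 5: current leaves = {7,8}. Remove leaf 7 (neighbor: 6).
Step 6: current leaves = {6,8}. Remove leaf 6 (neighbor: 1).
Step 7: current leaves = {1,8}. Remove leaf 1 (neighbor: 9).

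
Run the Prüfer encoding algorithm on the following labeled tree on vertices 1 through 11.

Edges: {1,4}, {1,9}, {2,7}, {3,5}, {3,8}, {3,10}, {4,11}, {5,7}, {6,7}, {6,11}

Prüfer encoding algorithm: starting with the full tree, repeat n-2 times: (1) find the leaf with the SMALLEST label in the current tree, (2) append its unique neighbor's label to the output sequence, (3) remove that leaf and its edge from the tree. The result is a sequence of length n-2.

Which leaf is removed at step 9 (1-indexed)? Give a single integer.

Answer: 7

Derivation:
Step 1: current leaves = {2,8,9,10}. Remove leaf 2 (neighbor: 7).
Step 2: current leaves = {8,9,10}. Remove leaf 8 (neighbor: 3).
Step 3: current leaves = {9,10}. Remove leaf 9 (neighbor: 1).
Step 4: current leaves = {1,10}. Remove leaf 1 (neighbor: 4).
Step 5: current leaves = {4,10}. Remove leaf 4 (neighbor: 11).
Step 6: current leaves = {10,11}. Remove leaf 10 (neighbor: 3).
Step 7: current leaves = {3,11}. Remove leaf 3 (neighbor: 5).
Step 8: current leaves = {5,11}. Remove leaf 5 (neighbor: 7).
Step 9: current leaves = {7,11}. Remove leaf 7 (neighbor: 6).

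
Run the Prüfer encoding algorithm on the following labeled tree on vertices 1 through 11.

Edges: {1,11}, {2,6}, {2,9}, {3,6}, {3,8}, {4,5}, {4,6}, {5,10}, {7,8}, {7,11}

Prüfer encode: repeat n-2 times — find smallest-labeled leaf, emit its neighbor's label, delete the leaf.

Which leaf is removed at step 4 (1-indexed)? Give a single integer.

Answer: 10

Derivation:
Step 1: current leaves = {1,9,10}. Remove leaf 1 (neighbor: 11).
Step 2: current leaves = {9,10,11}. Remove leaf 9 (neighbor: 2).
Step 3: current leaves = {2,10,11}. Remove leaf 2 (neighbor: 6).
Step 4: current leaves = {10,11}. Remove leaf 10 (neighbor: 5).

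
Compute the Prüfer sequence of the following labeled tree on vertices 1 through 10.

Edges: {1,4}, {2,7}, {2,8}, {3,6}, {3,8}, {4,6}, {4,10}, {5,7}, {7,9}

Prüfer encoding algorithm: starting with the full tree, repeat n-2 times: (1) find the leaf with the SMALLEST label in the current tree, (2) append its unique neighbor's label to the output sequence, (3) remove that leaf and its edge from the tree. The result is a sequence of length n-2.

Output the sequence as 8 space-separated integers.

Answer: 4 7 7 2 8 3 6 4

Derivation:
Step 1: leaves = {1,5,9,10}. Remove smallest leaf 1, emit neighbor 4.
Step 2: leaves = {5,9,10}. Remove smallest leaf 5, emit neighbor 7.
Step 3: leaves = {9,10}. Remove smallest leaf 9, emit neighbor 7.
Step 4: leaves = {7,10}. Remove smallest leaf 7, emit neighbor 2.
Step 5: leaves = {2,10}. Remove smallest leaf 2, emit neighbor 8.
Step 6: leaves = {8,10}. Remove smallest leaf 8, emit neighbor 3.
Step 7: leaves = {3,10}. Remove smallest leaf 3, emit neighbor 6.
Step 8: leaves = {6,10}. Remove smallest leaf 6, emit neighbor 4.
Done: 2 vertices remain (4, 10). Sequence = [4 7 7 2 8 3 6 4]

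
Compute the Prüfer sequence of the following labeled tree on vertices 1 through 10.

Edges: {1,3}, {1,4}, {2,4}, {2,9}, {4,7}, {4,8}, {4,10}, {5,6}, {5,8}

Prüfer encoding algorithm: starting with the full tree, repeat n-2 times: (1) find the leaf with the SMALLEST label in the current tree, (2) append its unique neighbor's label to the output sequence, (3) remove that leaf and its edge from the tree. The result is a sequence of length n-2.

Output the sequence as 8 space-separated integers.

Answer: 1 4 5 8 4 4 2 4

Derivation:
Step 1: leaves = {3,6,7,9,10}. Remove smallest leaf 3, emit neighbor 1.
Step 2: leaves = {1,6,7,9,10}. Remove smallest leaf 1, emit neighbor 4.
Step 3: leaves = {6,7,9,10}. Remove smallest leaf 6, emit neighbor 5.
Step 4: leaves = {5,7,9,10}. Remove smallest leaf 5, emit neighbor 8.
Step 5: leaves = {7,8,9,10}. Remove smallest leaf 7, emit neighbor 4.
Step 6: leaves = {8,9,10}. Remove smallest leaf 8, emit neighbor 4.
Step 7: leaves = {9,10}. Remove smallest leaf 9, emit neighbor 2.
Step 8: leaves = {2,10}. Remove smallest leaf 2, emit neighbor 4.
Done: 2 vertices remain (4, 10). Sequence = [1 4 5 8 4 4 2 4]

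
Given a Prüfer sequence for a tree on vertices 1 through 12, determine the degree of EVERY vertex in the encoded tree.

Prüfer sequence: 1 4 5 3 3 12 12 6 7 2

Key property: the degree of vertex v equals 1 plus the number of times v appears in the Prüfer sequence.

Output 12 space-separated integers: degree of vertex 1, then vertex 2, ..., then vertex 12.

Answer: 2 2 3 2 2 2 2 1 1 1 1 3

Derivation:
p_1 = 1: count[1] becomes 1
p_2 = 4: count[4] becomes 1
p_3 = 5: count[5] becomes 1
p_4 = 3: count[3] becomes 1
p_5 = 3: count[3] becomes 2
p_6 = 12: count[12] becomes 1
p_7 = 12: count[12] becomes 2
p_8 = 6: count[6] becomes 1
p_9 = 7: count[7] becomes 1
p_10 = 2: count[2] becomes 1
Degrees (1 + count): deg[1]=1+1=2, deg[2]=1+1=2, deg[3]=1+2=3, deg[4]=1+1=2, deg[5]=1+1=2, deg[6]=1+1=2, deg[7]=1+1=2, deg[8]=1+0=1, deg[9]=1+0=1, deg[10]=1+0=1, deg[11]=1+0=1, deg[12]=1+2=3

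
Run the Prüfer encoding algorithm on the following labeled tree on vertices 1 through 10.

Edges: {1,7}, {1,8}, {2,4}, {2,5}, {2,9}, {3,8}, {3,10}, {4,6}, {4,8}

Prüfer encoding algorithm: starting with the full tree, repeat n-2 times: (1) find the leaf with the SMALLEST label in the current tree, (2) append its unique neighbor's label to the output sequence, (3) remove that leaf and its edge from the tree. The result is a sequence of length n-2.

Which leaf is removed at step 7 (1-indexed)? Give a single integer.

Step 1: current leaves = {5,6,7,9,10}. Remove leaf 5 (neighbor: 2).
Step 2: current leaves = {6,7,9,10}. Remove leaf 6 (neighbor: 4).
Step 3: current leaves = {7,9,10}. Remove leaf 7 (neighbor: 1).
Step 4: current leaves = {1,9,10}. Remove leaf 1 (neighbor: 8).
Step 5: current leaves = {9,10}. Remove leaf 9 (neighbor: 2).
Step 6: current leaves = {2,10}. Remove leaf 2 (neighbor: 4).
Step 7: current leaves = {4,10}. Remove leaf 4 (neighbor: 8).

Answer: 4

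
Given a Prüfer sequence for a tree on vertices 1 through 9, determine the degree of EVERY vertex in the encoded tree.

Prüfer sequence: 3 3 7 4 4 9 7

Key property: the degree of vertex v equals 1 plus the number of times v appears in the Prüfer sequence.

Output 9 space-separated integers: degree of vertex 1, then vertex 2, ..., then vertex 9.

Answer: 1 1 3 3 1 1 3 1 2

Derivation:
p_1 = 3: count[3] becomes 1
p_2 = 3: count[3] becomes 2
p_3 = 7: count[7] becomes 1
p_4 = 4: count[4] becomes 1
p_5 = 4: count[4] becomes 2
p_6 = 9: count[9] becomes 1
p_7 = 7: count[7] becomes 2
Degrees (1 + count): deg[1]=1+0=1, deg[2]=1+0=1, deg[3]=1+2=3, deg[4]=1+2=3, deg[5]=1+0=1, deg[6]=1+0=1, deg[7]=1+2=3, deg[8]=1+0=1, deg[9]=1+1=2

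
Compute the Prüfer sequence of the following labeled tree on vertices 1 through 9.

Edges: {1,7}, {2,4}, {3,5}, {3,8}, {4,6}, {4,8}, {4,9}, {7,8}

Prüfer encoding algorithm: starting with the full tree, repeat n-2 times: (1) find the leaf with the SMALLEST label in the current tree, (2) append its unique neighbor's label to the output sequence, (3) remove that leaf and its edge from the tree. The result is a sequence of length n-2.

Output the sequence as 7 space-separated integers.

Answer: 7 4 3 8 4 8 4

Derivation:
Step 1: leaves = {1,2,5,6,9}. Remove smallest leaf 1, emit neighbor 7.
Step 2: leaves = {2,5,6,7,9}. Remove smallest leaf 2, emit neighbor 4.
Step 3: leaves = {5,6,7,9}. Remove smallest leaf 5, emit neighbor 3.
Step 4: leaves = {3,6,7,9}. Remove smallest leaf 3, emit neighbor 8.
Step 5: leaves = {6,7,9}. Remove smallest leaf 6, emit neighbor 4.
Step 6: leaves = {7,9}. Remove smallest leaf 7, emit neighbor 8.
Step 7: leaves = {8,9}. Remove smallest leaf 8, emit neighbor 4.
Done: 2 vertices remain (4, 9). Sequence = [7 4 3 8 4 8 4]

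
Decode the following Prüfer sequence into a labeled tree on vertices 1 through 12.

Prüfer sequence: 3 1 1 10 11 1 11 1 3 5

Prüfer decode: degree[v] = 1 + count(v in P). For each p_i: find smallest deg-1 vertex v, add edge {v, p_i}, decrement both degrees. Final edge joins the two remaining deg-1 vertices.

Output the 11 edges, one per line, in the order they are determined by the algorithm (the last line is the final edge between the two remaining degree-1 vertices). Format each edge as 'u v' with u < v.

Answer: 2 3
1 4
1 6
7 10
8 11
1 9
10 11
1 11
1 3
3 5
5 12

Derivation:
Initial degrees: {1:5, 2:1, 3:3, 4:1, 5:2, 6:1, 7:1, 8:1, 9:1, 10:2, 11:3, 12:1}
Step 1: smallest deg-1 vertex = 2, p_1 = 3. Add edge {2,3}. Now deg[2]=0, deg[3]=2.
Step 2: smallest deg-1 vertex = 4, p_2 = 1. Add edge {1,4}. Now deg[4]=0, deg[1]=4.
Step 3: smallest deg-1 vertex = 6, p_3 = 1. Add edge {1,6}. Now deg[6]=0, deg[1]=3.
Step 4: smallest deg-1 vertex = 7, p_4 = 10. Add edge {7,10}. Now deg[7]=0, deg[10]=1.
Step 5: smallest deg-1 vertex = 8, p_5 = 11. Add edge {8,11}. Now deg[8]=0, deg[11]=2.
Step 6: smallest deg-1 vertex = 9, p_6 = 1. Add edge {1,9}. Now deg[9]=0, deg[1]=2.
Step 7: smallest deg-1 vertex = 10, p_7 = 11. Add edge {10,11}. Now deg[10]=0, deg[11]=1.
Step 8: smallest deg-1 vertex = 11, p_8 = 1. Add edge {1,11}. Now deg[11]=0, deg[1]=1.
Step 9: smallest deg-1 vertex = 1, p_9 = 3. Add edge {1,3}. Now deg[1]=0, deg[3]=1.
Step 10: smallest deg-1 vertex = 3, p_10 = 5. Add edge {3,5}. Now deg[3]=0, deg[5]=1.
Final: two remaining deg-1 vertices are 5, 12. Add edge {5,12}.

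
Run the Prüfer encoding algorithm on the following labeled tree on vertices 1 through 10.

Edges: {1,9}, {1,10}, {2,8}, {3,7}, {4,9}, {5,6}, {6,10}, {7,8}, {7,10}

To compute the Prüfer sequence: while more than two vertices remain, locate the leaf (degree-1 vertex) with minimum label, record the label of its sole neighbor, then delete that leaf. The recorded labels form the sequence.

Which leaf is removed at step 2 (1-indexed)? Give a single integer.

Step 1: current leaves = {2,3,4,5}. Remove leaf 2 (neighbor: 8).
Step 2: current leaves = {3,4,5,8}. Remove leaf 3 (neighbor: 7).

Answer: 3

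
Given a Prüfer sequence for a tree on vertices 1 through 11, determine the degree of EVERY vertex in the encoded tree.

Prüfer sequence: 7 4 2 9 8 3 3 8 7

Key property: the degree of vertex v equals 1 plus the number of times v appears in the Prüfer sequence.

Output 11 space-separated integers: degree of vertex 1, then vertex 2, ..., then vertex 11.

Answer: 1 2 3 2 1 1 3 3 2 1 1

Derivation:
p_1 = 7: count[7] becomes 1
p_2 = 4: count[4] becomes 1
p_3 = 2: count[2] becomes 1
p_4 = 9: count[9] becomes 1
p_5 = 8: count[8] becomes 1
p_6 = 3: count[3] becomes 1
p_7 = 3: count[3] becomes 2
p_8 = 8: count[8] becomes 2
p_9 = 7: count[7] becomes 2
Degrees (1 + count): deg[1]=1+0=1, deg[2]=1+1=2, deg[3]=1+2=3, deg[4]=1+1=2, deg[5]=1+0=1, deg[6]=1+0=1, deg[7]=1+2=3, deg[8]=1+2=3, deg[9]=1+1=2, deg[10]=1+0=1, deg[11]=1+0=1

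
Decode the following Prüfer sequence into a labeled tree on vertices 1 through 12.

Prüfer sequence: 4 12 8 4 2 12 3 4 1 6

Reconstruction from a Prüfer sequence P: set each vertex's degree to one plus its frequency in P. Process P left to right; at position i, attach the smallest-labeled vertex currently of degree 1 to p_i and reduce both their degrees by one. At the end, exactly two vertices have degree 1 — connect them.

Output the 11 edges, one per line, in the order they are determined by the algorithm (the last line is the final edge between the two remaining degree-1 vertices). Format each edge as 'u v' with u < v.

Answer: 4 5
7 12
8 9
4 8
2 10
2 12
3 11
3 4
1 4
1 6
6 12

Derivation:
Initial degrees: {1:2, 2:2, 3:2, 4:4, 5:1, 6:2, 7:1, 8:2, 9:1, 10:1, 11:1, 12:3}
Step 1: smallest deg-1 vertex = 5, p_1 = 4. Add edge {4,5}. Now deg[5]=0, deg[4]=3.
Step 2: smallest deg-1 vertex = 7, p_2 = 12. Add edge {7,12}. Now deg[7]=0, deg[12]=2.
Step 3: smallest deg-1 vertex = 9, p_3 = 8. Add edge {8,9}. Now deg[9]=0, deg[8]=1.
Step 4: smallest deg-1 vertex = 8, p_4 = 4. Add edge {4,8}. Now deg[8]=0, deg[4]=2.
Step 5: smallest deg-1 vertex = 10, p_5 = 2. Add edge {2,10}. Now deg[10]=0, deg[2]=1.
Step 6: smallest deg-1 vertex = 2, p_6 = 12. Add edge {2,12}. Now deg[2]=0, deg[12]=1.
Step 7: smallest deg-1 vertex = 11, p_7 = 3. Add edge {3,11}. Now deg[11]=0, deg[3]=1.
Step 8: smallest deg-1 vertex = 3, p_8 = 4. Add edge {3,4}. Now deg[3]=0, deg[4]=1.
Step 9: smallest deg-1 vertex = 4, p_9 = 1. Add edge {1,4}. Now deg[4]=0, deg[1]=1.
Step 10: smallest deg-1 vertex = 1, p_10 = 6. Add edge {1,6}. Now deg[1]=0, deg[6]=1.
Final: two remaining deg-1 vertices are 6, 12. Add edge {6,12}.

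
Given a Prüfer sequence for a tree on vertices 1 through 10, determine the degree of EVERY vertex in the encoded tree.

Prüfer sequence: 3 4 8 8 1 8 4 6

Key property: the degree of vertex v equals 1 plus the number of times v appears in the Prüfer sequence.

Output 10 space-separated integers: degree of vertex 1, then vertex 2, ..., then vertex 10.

Answer: 2 1 2 3 1 2 1 4 1 1

Derivation:
p_1 = 3: count[3] becomes 1
p_2 = 4: count[4] becomes 1
p_3 = 8: count[8] becomes 1
p_4 = 8: count[8] becomes 2
p_5 = 1: count[1] becomes 1
p_6 = 8: count[8] becomes 3
p_7 = 4: count[4] becomes 2
p_8 = 6: count[6] becomes 1
Degrees (1 + count): deg[1]=1+1=2, deg[2]=1+0=1, deg[3]=1+1=2, deg[4]=1+2=3, deg[5]=1+0=1, deg[6]=1+1=2, deg[7]=1+0=1, deg[8]=1+3=4, deg[9]=1+0=1, deg[10]=1+0=1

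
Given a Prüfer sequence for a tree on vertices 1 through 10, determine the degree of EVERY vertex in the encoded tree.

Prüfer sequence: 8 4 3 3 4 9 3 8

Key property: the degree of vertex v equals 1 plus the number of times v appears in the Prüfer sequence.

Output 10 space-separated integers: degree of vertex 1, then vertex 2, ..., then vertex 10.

Answer: 1 1 4 3 1 1 1 3 2 1

Derivation:
p_1 = 8: count[8] becomes 1
p_2 = 4: count[4] becomes 1
p_3 = 3: count[3] becomes 1
p_4 = 3: count[3] becomes 2
p_5 = 4: count[4] becomes 2
p_6 = 9: count[9] becomes 1
p_7 = 3: count[3] becomes 3
p_8 = 8: count[8] becomes 2
Degrees (1 + count): deg[1]=1+0=1, deg[2]=1+0=1, deg[3]=1+3=4, deg[4]=1+2=3, deg[5]=1+0=1, deg[6]=1+0=1, deg[7]=1+0=1, deg[8]=1+2=3, deg[9]=1+1=2, deg[10]=1+0=1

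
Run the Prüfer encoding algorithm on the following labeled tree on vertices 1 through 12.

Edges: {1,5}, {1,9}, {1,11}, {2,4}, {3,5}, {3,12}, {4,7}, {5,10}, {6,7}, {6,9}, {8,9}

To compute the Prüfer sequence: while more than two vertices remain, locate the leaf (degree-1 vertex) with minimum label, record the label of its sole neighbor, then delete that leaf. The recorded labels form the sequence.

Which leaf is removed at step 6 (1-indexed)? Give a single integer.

Answer: 9

Derivation:
Step 1: current leaves = {2,8,10,11,12}. Remove leaf 2 (neighbor: 4).
Step 2: current leaves = {4,8,10,11,12}. Remove leaf 4 (neighbor: 7).
Step 3: current leaves = {7,8,10,11,12}. Remove leaf 7 (neighbor: 6).
Step 4: current leaves = {6,8,10,11,12}. Remove leaf 6 (neighbor: 9).
Step 5: current leaves = {8,10,11,12}. Remove leaf 8 (neighbor: 9).
Step 6: current leaves = {9,10,11,12}. Remove leaf 9 (neighbor: 1).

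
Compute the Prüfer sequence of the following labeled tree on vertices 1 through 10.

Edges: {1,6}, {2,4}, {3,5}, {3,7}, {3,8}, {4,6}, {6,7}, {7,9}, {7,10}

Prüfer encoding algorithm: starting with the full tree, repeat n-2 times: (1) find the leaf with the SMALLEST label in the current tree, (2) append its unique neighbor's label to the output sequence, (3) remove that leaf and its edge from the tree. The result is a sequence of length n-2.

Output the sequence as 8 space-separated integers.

Step 1: leaves = {1,2,5,8,9,10}. Remove smallest leaf 1, emit neighbor 6.
Step 2: leaves = {2,5,8,9,10}. Remove smallest leaf 2, emit neighbor 4.
Step 3: leaves = {4,5,8,9,10}. Remove smallest leaf 4, emit neighbor 6.
Step 4: leaves = {5,6,8,9,10}. Remove smallest leaf 5, emit neighbor 3.
Step 5: leaves = {6,8,9,10}. Remove smallest leaf 6, emit neighbor 7.
Step 6: leaves = {8,9,10}. Remove smallest leaf 8, emit neighbor 3.
Step 7: leaves = {3,9,10}. Remove smallest leaf 3, emit neighbor 7.
Step 8: leaves = {9,10}. Remove smallest leaf 9, emit neighbor 7.
Done: 2 vertices remain (7, 10). Sequence = [6 4 6 3 7 3 7 7]

Answer: 6 4 6 3 7 3 7 7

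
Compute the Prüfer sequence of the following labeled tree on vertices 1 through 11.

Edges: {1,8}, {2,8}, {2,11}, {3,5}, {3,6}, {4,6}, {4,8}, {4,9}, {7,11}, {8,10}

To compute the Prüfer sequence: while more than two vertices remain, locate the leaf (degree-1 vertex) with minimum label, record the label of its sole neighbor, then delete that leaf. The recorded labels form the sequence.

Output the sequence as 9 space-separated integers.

Step 1: leaves = {1,5,7,9,10}. Remove smallest leaf 1, emit neighbor 8.
Step 2: leaves = {5,7,9,10}. Remove smallest leaf 5, emit neighbor 3.
Step 3: leaves = {3,7,9,10}. Remove smallest leaf 3, emit neighbor 6.
Step 4: leaves = {6,7,9,10}. Remove smallest leaf 6, emit neighbor 4.
Step 5: leaves = {7,9,10}. Remove smallest leaf 7, emit neighbor 11.
Step 6: leaves = {9,10,11}. Remove smallest leaf 9, emit neighbor 4.
Step 7: leaves = {4,10,11}. Remove smallest leaf 4, emit neighbor 8.
Step 8: leaves = {10,11}. Remove smallest leaf 10, emit neighbor 8.
Step 9: leaves = {8,11}. Remove smallest leaf 8, emit neighbor 2.
Done: 2 vertices remain (2, 11). Sequence = [8 3 6 4 11 4 8 8 2]

Answer: 8 3 6 4 11 4 8 8 2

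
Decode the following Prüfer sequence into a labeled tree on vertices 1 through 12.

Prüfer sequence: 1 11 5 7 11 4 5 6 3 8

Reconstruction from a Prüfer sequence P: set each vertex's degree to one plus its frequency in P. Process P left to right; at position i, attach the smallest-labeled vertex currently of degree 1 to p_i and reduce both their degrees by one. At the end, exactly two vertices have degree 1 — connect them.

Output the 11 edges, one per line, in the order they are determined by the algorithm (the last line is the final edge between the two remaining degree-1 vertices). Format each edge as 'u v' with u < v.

Answer: 1 2
1 11
5 9
7 10
7 11
4 11
4 5
5 6
3 6
3 8
8 12

Derivation:
Initial degrees: {1:2, 2:1, 3:2, 4:2, 5:3, 6:2, 7:2, 8:2, 9:1, 10:1, 11:3, 12:1}
Step 1: smallest deg-1 vertex = 2, p_1 = 1. Add edge {1,2}. Now deg[2]=0, deg[1]=1.
Step 2: smallest deg-1 vertex = 1, p_2 = 11. Add edge {1,11}. Now deg[1]=0, deg[11]=2.
Step 3: smallest deg-1 vertex = 9, p_3 = 5. Add edge {5,9}. Now deg[9]=0, deg[5]=2.
Step 4: smallest deg-1 vertex = 10, p_4 = 7. Add edge {7,10}. Now deg[10]=0, deg[7]=1.
Step 5: smallest deg-1 vertex = 7, p_5 = 11. Add edge {7,11}. Now deg[7]=0, deg[11]=1.
Step 6: smallest deg-1 vertex = 11, p_6 = 4. Add edge {4,11}. Now deg[11]=0, deg[4]=1.
Step 7: smallest deg-1 vertex = 4, p_7 = 5. Add edge {4,5}. Now deg[4]=0, deg[5]=1.
Step 8: smallest deg-1 vertex = 5, p_8 = 6. Add edge {5,6}. Now deg[5]=0, deg[6]=1.
Step 9: smallest deg-1 vertex = 6, p_9 = 3. Add edge {3,6}. Now deg[6]=0, deg[3]=1.
Step 10: smallest deg-1 vertex = 3, p_10 = 8. Add edge {3,8}. Now deg[3]=0, deg[8]=1.
Final: two remaining deg-1 vertices are 8, 12. Add edge {8,12}.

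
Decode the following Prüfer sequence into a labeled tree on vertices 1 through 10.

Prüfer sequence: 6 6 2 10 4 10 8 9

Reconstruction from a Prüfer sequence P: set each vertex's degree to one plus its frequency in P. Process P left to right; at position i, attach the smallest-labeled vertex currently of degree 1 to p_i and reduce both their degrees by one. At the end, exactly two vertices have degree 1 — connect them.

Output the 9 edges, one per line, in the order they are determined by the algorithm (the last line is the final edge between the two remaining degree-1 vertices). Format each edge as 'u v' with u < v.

Answer: 1 6
3 6
2 5
2 10
4 6
4 10
7 8
8 9
9 10

Derivation:
Initial degrees: {1:1, 2:2, 3:1, 4:2, 5:1, 6:3, 7:1, 8:2, 9:2, 10:3}
Step 1: smallest deg-1 vertex = 1, p_1 = 6. Add edge {1,6}. Now deg[1]=0, deg[6]=2.
Step 2: smallest deg-1 vertex = 3, p_2 = 6. Add edge {3,6}. Now deg[3]=0, deg[6]=1.
Step 3: smallest deg-1 vertex = 5, p_3 = 2. Add edge {2,5}. Now deg[5]=0, deg[2]=1.
Step 4: smallest deg-1 vertex = 2, p_4 = 10. Add edge {2,10}. Now deg[2]=0, deg[10]=2.
Step 5: smallest deg-1 vertex = 6, p_5 = 4. Add edge {4,6}. Now deg[6]=0, deg[4]=1.
Step 6: smallest deg-1 vertex = 4, p_6 = 10. Add edge {4,10}. Now deg[4]=0, deg[10]=1.
Step 7: smallest deg-1 vertex = 7, p_7 = 8. Add edge {7,8}. Now deg[7]=0, deg[8]=1.
Step 8: smallest deg-1 vertex = 8, p_8 = 9. Add edge {8,9}. Now deg[8]=0, deg[9]=1.
Final: two remaining deg-1 vertices are 9, 10. Add edge {9,10}.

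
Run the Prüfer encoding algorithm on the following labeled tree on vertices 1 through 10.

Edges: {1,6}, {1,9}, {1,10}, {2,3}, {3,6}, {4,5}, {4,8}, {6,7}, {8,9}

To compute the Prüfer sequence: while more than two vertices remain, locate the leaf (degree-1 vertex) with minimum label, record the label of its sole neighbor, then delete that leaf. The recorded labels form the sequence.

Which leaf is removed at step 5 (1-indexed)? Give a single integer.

Step 1: current leaves = {2,5,7,10}. Remove leaf 2 (neighbor: 3).
Step 2: current leaves = {3,5,7,10}. Remove leaf 3 (neighbor: 6).
Step 3: current leaves = {5,7,10}. Remove leaf 5 (neighbor: 4).
Step 4: current leaves = {4,7,10}. Remove leaf 4 (neighbor: 8).
Step 5: current leaves = {7,8,10}. Remove leaf 7 (neighbor: 6).

Answer: 7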